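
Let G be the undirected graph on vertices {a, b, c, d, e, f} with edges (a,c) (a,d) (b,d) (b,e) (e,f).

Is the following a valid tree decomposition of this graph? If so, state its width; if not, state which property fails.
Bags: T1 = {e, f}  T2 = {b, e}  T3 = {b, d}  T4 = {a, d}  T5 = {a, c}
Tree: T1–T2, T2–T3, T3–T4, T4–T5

Every vertex of G appears in some bag (union = {a, b, c, d, e, f}); every edge is covered by a bag; and for each vertex v the set of bags containing v is connected in the bag tree. The decomposition is therefore valid. The largest bag has 2 vertices, so the width is 1.

Yes; width 1.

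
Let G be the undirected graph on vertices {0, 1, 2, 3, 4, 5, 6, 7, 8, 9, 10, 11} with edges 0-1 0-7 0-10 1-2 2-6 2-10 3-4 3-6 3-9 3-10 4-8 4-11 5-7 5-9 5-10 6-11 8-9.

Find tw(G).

3

A width-3 tree decomposition is:
Bags: B1 = {0, 1, 2, 7}  B2 = {0, 2, 7, 10}  B3 = {2, 5, 7, 10}  B4 = {2, 5, 6, 10}  B5 = {3, 5, 6, 10}  B6 = {3, 5, 6, 9}  B7 = {3, 6, 9, 11}  B8 = {3, 4, 9, 11}  B9 = {4, 8, 9, 11}
Tree: B1–B2, B2–B3, B3–B4, B4–B5, B5–B6, B6–B7, B7–B8, B8–B9
Every bag has size at most 4, so the width is 4 − 1 = 3 and tw(G) ≤ 3. For the lower bound: the 4 vertex sets {0,1,7}, {2}, {10}, {3,5,6,9} are disjoint, each induces a connected subgraph, and every pair is joined by at least one edge of G. Contracting each set to a single vertex therefore yields K_{4} as a minor, and since treewidth is minor-monotone, tw(G) ≥ tw(K_{4}) = 3. Hence tw(G) = 3 exactly.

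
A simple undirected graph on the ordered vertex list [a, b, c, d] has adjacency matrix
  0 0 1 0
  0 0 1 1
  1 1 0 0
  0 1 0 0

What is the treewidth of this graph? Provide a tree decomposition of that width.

The largest bag has 2 vertices, giving width 1; this decomposition certifies tw(G) ≤ 1. G has an edge, so its treewidth is at least 1. Hence tw(G) = 1 exactly.

Treewidth 1.
One such decomposition:
Bags: B1 = {a, c}  B2 = {b, c}  B3 = {b, d}
Tree: B1–B2, B2–B3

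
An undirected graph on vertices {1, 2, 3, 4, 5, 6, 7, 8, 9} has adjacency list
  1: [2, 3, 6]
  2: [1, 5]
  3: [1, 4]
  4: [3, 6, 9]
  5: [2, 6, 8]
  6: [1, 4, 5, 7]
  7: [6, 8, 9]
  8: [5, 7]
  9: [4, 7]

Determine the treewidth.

3

A width-3 tree decomposition is:
Bags: B1 = {3, 4, 7, 9}  B2 = {3, 4, 6, 7}  B3 = {1, 3, 6, 7}  B4 = {1, 6, 7, 8}  B5 = {1, 5, 6, 8}  B6 = {1, 2, 5, 8}
Tree: B1–B2, B2–B3, B3–B4, B4–B5, B5–B6
The largest bag has 4 vertices, giving width 3; this decomposition certifies tw(G) ≤ 3. For the lower bound: the 4 vertex sets {3,4,9}, {7}, {6}, {1,2,5,8} are disjoint, each induces a connected subgraph, and every pair is joined by at least one edge of G. Contracting each set to a single vertex therefore yields K_{4} as a minor, and since treewidth is minor-monotone, tw(G) ≥ tw(K_{4}) = 3. The upper and lower bounds meet at 3, so that is the treewidth.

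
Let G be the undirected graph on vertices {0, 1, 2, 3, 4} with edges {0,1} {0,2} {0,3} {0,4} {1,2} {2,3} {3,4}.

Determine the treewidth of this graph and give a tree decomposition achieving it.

Treewidth 2.
One optimal decomposition is:
Bags: B1 = {0, 1, 2}  B2 = {0, 2, 3}  B3 = {0, 3, 4}
Tree: B1–B2, B2–B3

The largest bag has 3 vertices, giving width 2; this decomposition certifies tw(G) ≤ 2. Conversely, {0, 1, 2} is a clique of size 3, and the vertices of any clique must share a bag in every tree decomposition; so some bag has ≥ 3 vertices and tw(G) ≥ 2. The upper and lower bounds meet at 2, so that is the treewidth.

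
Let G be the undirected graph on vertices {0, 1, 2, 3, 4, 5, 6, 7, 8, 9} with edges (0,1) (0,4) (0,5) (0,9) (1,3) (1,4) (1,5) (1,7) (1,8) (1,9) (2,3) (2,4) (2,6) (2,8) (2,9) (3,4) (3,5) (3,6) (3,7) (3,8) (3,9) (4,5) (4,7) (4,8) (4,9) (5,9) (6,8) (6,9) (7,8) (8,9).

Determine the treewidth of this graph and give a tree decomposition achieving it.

Treewidth 4.
One such decomposition:
Bags: B1 = {1, 3, 4, 8, 9}  B2 = {2, 3, 4, 8, 9}  B3 = {1, 3, 4, 5, 9}  B4 = {0, 1, 4, 5, 9}  B5 = {2, 3, 6, 8, 9}  B6 = {1, 3, 4, 7, 8}
Tree: B1–B2, B1–B3, B3–B4, B2–B5, B1–B6

Each bag holds 5 vertices, so the decomposition has width 4, which upper-bounds the treewidth. Conversely, {0, 1, 4, 5, 9} is a clique of size 5, and the vertices of any clique must share a bag in every tree decomposition; so some bag has ≥ 5 vertices and tw(G) ≥ 4. Hence tw(G) = 4 exactly.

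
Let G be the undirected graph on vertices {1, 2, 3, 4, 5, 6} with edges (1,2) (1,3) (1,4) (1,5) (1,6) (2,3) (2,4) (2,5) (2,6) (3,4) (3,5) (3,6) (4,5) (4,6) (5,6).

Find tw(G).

A width-5 tree decomposition is:
Bags: B1 = {1, 2, 3, 4, 5, 6}
Tree: (single bag)
With just one bag of size 6, the width is 6 − 1 = 5, so tw(G) ≤ 5. Conversely, {1, 2, 3, 4, 5, 6} is a clique of size 6, and the vertices of any clique must share a bag in every tree decomposition; so some bag has ≥ 6 vertices and tw(G) ≥ 5. Hence tw(G) = 5 exactly.

5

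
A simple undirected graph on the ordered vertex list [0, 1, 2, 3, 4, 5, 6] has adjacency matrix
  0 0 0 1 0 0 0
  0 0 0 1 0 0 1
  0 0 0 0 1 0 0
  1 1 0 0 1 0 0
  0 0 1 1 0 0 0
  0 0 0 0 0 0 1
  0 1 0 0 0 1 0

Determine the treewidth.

1

A width-1 tree decomposition is:
Bags: B1 = {3, 4}  B2 = {1, 3}  B3 = {2, 4}  B4 = {0, 3}  B5 = {1, 6}  B6 = {5, 6}
Tree: B1–B2, B1–B3, B1–B4, B2–B5, B5–B6
Every bag has size at most 2, so the width is 2 − 1 = 1 and tw(G) ≤ 1. Any graph with an edge has treewidth ≥ 1, and G has the edge 3–4. Combining the bounds, tw(G) = 1.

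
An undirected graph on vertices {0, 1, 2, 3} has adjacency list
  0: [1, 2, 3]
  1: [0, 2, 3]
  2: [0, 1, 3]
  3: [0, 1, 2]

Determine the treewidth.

A width-3 tree decomposition is:
Bags: B1 = {0, 1, 2, 3}
Tree: (single bag)
A single bag containing all 4 vertices is trivially a valid decomposition of width 3. On the other hand G contains the 4-clique {0, 1, 2, 3}. A clique must lie in a single bag of any decomposition, so no decomposition can have width below 3. Hence tw(G) = 3 exactly.

3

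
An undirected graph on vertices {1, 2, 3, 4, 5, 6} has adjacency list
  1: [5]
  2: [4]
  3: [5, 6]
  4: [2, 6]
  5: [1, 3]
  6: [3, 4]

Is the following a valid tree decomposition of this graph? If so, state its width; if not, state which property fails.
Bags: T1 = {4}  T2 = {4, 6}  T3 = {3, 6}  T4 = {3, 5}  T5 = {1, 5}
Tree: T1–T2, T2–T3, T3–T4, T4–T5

No — vertex 2 appears in no bag.

A tree decomposition must satisfy three properties: every vertex lies in some bag; for every edge, both endpoints lie together in some bag; and for every vertex, the bags containing it form a connected subtree. Here vertex 2 appears in no bag, so the decomposition is invalid.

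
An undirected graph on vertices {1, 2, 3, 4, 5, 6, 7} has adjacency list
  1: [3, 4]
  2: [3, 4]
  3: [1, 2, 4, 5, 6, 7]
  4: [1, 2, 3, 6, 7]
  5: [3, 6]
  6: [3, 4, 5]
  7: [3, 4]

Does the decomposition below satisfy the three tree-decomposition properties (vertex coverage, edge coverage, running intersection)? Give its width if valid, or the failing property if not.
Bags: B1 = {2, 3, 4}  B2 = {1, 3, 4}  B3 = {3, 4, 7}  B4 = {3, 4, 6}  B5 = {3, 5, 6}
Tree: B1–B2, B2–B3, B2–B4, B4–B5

Every vertex of G appears in some bag (union = {1, 2, 3, 4, 5, 6, 7}); every edge is covered by a bag; and for each vertex v the set of bags containing v is connected in the bag tree. The decomposition is therefore valid. The largest bag has 3 vertices, so the width is 2.

Yes; width 2.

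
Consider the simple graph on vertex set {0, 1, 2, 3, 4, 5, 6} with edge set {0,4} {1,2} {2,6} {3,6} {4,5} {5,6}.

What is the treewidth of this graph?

A width-1 tree decomposition is:
Bags: B1 = {5, 6}  B2 = {3, 6}  B3 = {2, 6}  B4 = {4, 5}  B5 = {0, 4}  B6 = {1, 2}
Tree: B1–B2, B1–B3, B1–B4, B4–B5, B3–B6
Every bag has size at most 2, so the width is 2 − 1 = 1 and tw(G) ≤ 1. G has an edge, so its treewidth is at least 1. Combining the bounds, tw(G) = 1.

1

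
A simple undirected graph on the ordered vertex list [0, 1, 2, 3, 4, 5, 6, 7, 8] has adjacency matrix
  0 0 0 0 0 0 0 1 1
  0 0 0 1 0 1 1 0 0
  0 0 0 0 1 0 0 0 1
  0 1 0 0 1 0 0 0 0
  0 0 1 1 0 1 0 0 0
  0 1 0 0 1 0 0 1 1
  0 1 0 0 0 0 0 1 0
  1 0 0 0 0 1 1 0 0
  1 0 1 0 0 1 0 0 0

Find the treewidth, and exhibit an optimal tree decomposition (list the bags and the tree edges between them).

Treewidth 3.
One such decomposition:
Bags: B1 = {1, 2, 3, 4}  B2 = {1, 2, 4, 5}  B3 = {1, 2, 5, 8}  B4 = {1, 5, 6, 8}  B5 = {5, 6, 7, 8}  B6 = {0, 6, 7, 8}
Tree: B1–B2, B2–B3, B3–B4, B4–B5, B5–B6

The largest bag has 4 vertices, giving width 3; this decomposition certifies tw(G) ≤ 3. For the lower bound: the 4 vertex sets {2,3,4}, {1}, {5}, {0,6,7,8} are disjoint, each induces a connected subgraph, and every pair is joined by at least one edge of G. Contracting each set to a single vertex therefore yields K_{4} as a minor, and since treewidth is minor-monotone, tw(G) ≥ tw(K_{4}) = 3. Hence tw(G) = 3 exactly.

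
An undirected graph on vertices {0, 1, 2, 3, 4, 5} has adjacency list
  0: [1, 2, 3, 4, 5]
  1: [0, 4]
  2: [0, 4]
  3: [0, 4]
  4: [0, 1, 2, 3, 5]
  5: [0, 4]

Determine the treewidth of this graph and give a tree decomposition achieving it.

Treewidth 2.
One optimal decomposition is:
Bags: B1 = {0, 3, 4}  B2 = {0, 1, 4}  B3 = {0, 4, 5}  B4 = {0, 2, 4}
Tree: B1–B2, B2–B3, B3–B4

The largest bag has 3 vertices, giving width 2; this decomposition certifies tw(G) ≤ 2. For the lower bound, the 3 vertices {0, 1, 4} are pairwise adjacent, and any tree decomposition puts a clique entirely inside one bag — forcing width ≥ 2. The upper and lower bounds meet at 2, so that is the treewidth.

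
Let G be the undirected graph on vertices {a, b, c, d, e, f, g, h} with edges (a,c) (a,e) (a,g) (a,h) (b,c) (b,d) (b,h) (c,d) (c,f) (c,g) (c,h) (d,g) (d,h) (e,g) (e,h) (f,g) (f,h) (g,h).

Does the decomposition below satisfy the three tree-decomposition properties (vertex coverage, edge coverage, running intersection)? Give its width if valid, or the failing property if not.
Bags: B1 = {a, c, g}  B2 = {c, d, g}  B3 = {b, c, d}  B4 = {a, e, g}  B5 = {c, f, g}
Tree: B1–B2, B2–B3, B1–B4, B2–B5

No — vertex h appears in no bag.

A tree decomposition must satisfy three properties: every vertex lies in some bag; for every edge, both endpoints lie together in some bag; and for every vertex, the bags containing it form a connected subtree. Here vertex h appears in no bag, so the decomposition is invalid.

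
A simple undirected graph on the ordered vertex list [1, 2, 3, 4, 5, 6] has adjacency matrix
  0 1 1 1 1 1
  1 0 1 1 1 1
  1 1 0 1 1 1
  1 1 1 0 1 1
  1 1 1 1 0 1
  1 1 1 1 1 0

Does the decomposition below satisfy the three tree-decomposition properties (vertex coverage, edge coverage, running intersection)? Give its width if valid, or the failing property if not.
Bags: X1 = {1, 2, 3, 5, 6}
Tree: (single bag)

No — vertex 4 appears in no bag.

A tree decomposition must satisfy three properties: every vertex lies in some bag; for every edge, both endpoints lie together in some bag; and for every vertex, the bags containing it form a connected subtree. Here vertex 4 appears in no bag, so the decomposition is invalid.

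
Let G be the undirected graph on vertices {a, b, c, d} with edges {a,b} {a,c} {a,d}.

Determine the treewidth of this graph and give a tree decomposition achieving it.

Every bag has size at most 2, so the width is 2 − 1 = 1 and tw(G) ≤ 1. G has an edge, so its treewidth is at least 1. Combining the bounds, tw(G) = 1.

Treewidth 1.
One optimal decomposition is:
Bags: B1 = {a, d}  B2 = {a, c}  B3 = {a, b}
Tree: B1–B2, B1–B3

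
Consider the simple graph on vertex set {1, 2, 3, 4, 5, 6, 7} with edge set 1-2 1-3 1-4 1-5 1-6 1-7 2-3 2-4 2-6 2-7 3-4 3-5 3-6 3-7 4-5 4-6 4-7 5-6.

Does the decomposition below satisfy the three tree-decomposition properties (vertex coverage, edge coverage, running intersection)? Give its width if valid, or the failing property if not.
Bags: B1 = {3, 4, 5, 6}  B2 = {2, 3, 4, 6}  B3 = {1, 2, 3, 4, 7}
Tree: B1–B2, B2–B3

A tree decomposition must satisfy three properties: every vertex lies in some bag; for every edge, both endpoints lie together in some bag; and for every vertex, the bags containing it form a connected subtree. Here edge (1,6) lies in no bag, so the decomposition is invalid.

No — edge (1,6) lies in no bag.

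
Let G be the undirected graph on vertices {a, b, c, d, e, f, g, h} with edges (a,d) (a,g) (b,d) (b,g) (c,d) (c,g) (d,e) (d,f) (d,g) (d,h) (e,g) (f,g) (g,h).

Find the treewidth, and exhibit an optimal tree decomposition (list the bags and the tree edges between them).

Every bag has size at most 3, so the width is 3 − 1 = 2 and tw(G) ≤ 2. On the other hand G contains the 3-clique {d, f, g}. A clique must lie in a single bag of any decomposition, so no decomposition can have width below 2. Hence tw(G) = 2 exactly.

Treewidth 2.
One optimal decomposition is:
Bags: B1 = {d, f, g}  B2 = {b, d, g}  B3 = {d, g, h}  B4 = {c, d, g}  B5 = {d, e, g}  B6 = {a, d, g}
Tree: B1–B2, B1–B3, B3–B4, B3–B5, B4–B6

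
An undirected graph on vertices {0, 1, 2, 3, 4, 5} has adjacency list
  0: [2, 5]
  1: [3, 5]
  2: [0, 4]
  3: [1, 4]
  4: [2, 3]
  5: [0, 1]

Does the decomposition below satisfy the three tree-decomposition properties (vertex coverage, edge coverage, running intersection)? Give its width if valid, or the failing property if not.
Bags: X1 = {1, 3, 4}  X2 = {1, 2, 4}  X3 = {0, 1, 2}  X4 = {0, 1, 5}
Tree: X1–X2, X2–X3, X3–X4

Checking the three conditions: (i) the bags cover all of {0, 1, 2, 3, 4, 5}; (ii) for each edge, some bag contains both endpoints; (iii) the bags containing any fixed vertex form a subtree. All hold, so the decomposition is valid with width 3 − 1 = 2.

Yes; width 2.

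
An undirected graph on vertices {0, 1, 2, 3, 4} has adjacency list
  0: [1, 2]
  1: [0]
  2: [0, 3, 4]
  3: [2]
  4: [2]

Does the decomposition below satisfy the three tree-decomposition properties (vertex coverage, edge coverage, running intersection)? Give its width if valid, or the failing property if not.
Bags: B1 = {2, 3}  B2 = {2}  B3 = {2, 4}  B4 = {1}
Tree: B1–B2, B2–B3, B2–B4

No — vertex 0 appears in no bag.

A tree decomposition must satisfy three properties: every vertex lies in some bag; for every edge, both endpoints lie together in some bag; and for every vertex, the bags containing it form a connected subtree. Here vertex 0 appears in no bag, so the decomposition is invalid.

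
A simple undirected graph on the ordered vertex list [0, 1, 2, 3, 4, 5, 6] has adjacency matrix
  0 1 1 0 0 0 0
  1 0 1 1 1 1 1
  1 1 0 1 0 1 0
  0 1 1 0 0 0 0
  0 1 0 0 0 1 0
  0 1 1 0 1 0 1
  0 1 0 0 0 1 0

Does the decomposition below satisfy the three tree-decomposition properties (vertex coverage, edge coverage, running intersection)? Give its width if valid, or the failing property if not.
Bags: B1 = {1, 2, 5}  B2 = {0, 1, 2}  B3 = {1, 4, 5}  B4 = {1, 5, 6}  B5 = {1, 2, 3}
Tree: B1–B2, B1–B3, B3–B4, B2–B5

Every vertex of G appears in some bag (union = {0, 1, 2, 3, 4, 5, 6}); every edge is covered by a bag; and for each vertex v the set of bags containing v is connected in the bag tree. The decomposition is therefore valid. The largest bag has 3 vertices, so the width is 2.

Yes; width 2.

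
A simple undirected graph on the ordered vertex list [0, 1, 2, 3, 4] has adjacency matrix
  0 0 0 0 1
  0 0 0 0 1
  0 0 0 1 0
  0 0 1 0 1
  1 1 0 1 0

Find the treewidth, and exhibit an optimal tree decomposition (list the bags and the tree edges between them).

Treewidth 1.
Bags: B1 = {2, 3}  B2 = {3, 4}  B3 = {1, 4}  B4 = {0, 4}
Tree: B1–B2, B2–B3, B2–B4

Every bag has size at most 2, so the width is 2 − 1 = 1 and tw(G) ≤ 1. Any graph with an edge has treewidth ≥ 1, and G has the edge 2–3. Combining the bounds, tw(G) = 1.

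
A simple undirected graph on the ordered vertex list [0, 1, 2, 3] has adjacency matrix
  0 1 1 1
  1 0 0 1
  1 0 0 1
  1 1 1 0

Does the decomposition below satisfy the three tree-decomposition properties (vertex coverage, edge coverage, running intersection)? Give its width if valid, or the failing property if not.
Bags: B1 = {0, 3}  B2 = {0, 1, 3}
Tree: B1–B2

No — vertex 2 appears in no bag.

A tree decomposition must satisfy three properties: every vertex lies in some bag; for every edge, both endpoints lie together in some bag; and for every vertex, the bags containing it form a connected subtree. Here vertex 2 appears in no bag, so the decomposition is invalid.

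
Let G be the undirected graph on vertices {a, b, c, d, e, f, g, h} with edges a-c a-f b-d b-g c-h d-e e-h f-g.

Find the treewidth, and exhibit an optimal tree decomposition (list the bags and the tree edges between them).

Every bag has size at most 3, so the width is 3 − 1 = 2 and tw(G) ≤ 2. Since b–g–f–a–c–h–e–d–b is a cycle in G, G is not acyclic. Forests are exactly the graphs of treewidth ≤ 1, so tw(G) ≥ 2. Therefore the treewidth is 2.

Treewidth 2.
Bags: B1 = {b, f, g}  B2 = {a, b, f}  B3 = {a, b, c}  B4 = {b, c, h}  B5 = {b, e, h}  B6 = {b, d, e}
Tree: B1–B2, B2–B3, B3–B4, B4–B5, B5–B6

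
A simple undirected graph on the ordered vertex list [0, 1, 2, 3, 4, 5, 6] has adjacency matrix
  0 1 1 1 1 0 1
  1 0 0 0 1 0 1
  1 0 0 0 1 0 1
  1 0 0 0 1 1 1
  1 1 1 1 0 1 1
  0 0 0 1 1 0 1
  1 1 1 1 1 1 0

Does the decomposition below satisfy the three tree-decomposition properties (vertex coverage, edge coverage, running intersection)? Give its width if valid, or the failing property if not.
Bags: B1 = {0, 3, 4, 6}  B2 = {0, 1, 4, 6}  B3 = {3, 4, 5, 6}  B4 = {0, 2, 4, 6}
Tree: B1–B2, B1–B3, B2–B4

Vertex coverage: the bags together contain {0, 1, 2, 3, 4, 5, 6}, the full vertex set. Edge coverage: each edge of G has both endpoints in at least one bag. Running intersection: for every vertex, the bags containing it form a connected subtree. All three properties hold, so this is a valid tree decomposition of width max|bag| − 1 = 3, and hence tw(G) ≤ 3.

Yes; width 3.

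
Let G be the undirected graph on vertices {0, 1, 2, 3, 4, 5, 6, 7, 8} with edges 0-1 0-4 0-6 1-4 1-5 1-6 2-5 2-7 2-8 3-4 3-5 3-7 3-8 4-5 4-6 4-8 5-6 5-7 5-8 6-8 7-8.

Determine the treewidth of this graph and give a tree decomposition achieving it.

Each bag holds 4 vertices, so the decomposition has width 3, which upper-bounds the treewidth. On the other hand G contains the 4-clique {0, 1, 4, 6}. A clique must lie in a single bag of any decomposition, so no decomposition can have width below 3. Combining the bounds, tw(G) = 3.

Treewidth 3.
One optimal decomposition is:
Bags: B1 = {4, 5, 6, 8}  B2 = {1, 4, 5, 6}  B3 = {3, 4, 5, 8}  B4 = {0, 1, 4, 6}  B5 = {3, 5, 7, 8}  B6 = {2, 5, 7, 8}
Tree: B1–B2, B1–B3, B2–B4, B3–B5, B5–B6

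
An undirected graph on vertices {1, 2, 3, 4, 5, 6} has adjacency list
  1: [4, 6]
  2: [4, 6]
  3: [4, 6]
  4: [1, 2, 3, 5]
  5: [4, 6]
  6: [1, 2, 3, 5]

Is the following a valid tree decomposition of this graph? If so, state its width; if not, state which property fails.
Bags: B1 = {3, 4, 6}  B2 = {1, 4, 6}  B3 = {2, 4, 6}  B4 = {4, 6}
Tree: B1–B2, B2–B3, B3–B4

A tree decomposition must satisfy three properties: every vertex lies in some bag; for every edge, both endpoints lie together in some bag; and for every vertex, the bags containing it form a connected subtree. Here vertex 5 appears in no bag, so the decomposition is invalid.

No — vertex 5 appears in no bag.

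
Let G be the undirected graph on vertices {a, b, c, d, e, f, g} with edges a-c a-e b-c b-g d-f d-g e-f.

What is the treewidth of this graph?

2

A width-2 tree decomposition is:
Bags: B1 = {d, e, f}  B2 = {d, e, g}  B3 = {b, e, g}  B4 = {b, c, e}  B5 = {a, c, e}
Tree: B1–B2, B2–B3, B3–B4, B4–B5
Each bag holds 3 vertices, so the decomposition has width 2, which upper-bounds the treewidth. For the lower bound, G contains the cycle e–f–d–g–b–c–a–e, so G is not a forest; only forests have treewidth ≤ 1, hence tw(G) ≥ 2. Combining the bounds, tw(G) = 2.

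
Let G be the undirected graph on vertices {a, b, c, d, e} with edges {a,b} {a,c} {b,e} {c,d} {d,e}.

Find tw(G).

2

A width-2 tree decomposition is:
Bags: B1 = {a, c, d}  B2 = {a, d, e}  B3 = {a, b, e}
Tree: B1–B2, B2–B3
Each bag holds 3 vertices, so the decomposition has width 2, which upper-bounds the treewidth. For the lower bound, G contains the cycle a–c–d–e–b–a, so G is not a forest; only forests have treewidth ≤ 1, hence tw(G) ≥ 2. The upper and lower bounds meet at 2, so that is the treewidth.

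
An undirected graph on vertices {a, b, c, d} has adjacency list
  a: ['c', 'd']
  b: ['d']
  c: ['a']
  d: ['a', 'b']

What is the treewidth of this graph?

1

A width-1 tree decomposition is:
Bags: B1 = {a, c}  B2 = {a, d}  B3 = {b, d}
Tree: B1–B2, B2–B3
Each bag holds 2 vertices, so the decomposition has width 1, which upper-bounds the treewidth. G has an edge, so its treewidth is at least 1. The upper and lower bounds meet at 1, so that is the treewidth.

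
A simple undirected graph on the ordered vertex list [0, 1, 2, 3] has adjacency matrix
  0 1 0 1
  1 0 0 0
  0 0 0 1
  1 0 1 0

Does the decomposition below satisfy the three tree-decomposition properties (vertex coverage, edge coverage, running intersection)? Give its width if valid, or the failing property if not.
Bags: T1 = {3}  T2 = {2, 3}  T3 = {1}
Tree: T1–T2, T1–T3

No — vertex 0 appears in no bag.

A tree decomposition must satisfy three properties: every vertex lies in some bag; for every edge, both endpoints lie together in some bag; and for every vertex, the bags containing it form a connected subtree. Here vertex 0 appears in no bag, so the decomposition is invalid.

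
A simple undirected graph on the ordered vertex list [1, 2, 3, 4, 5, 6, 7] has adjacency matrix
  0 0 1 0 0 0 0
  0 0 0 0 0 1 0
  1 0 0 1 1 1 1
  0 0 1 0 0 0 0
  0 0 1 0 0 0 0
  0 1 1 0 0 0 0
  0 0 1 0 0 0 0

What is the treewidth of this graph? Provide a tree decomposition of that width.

Treewidth 1.
One such decomposition:
Bags: B1 = {3, 6}  B2 = {3, 7}  B3 = {3, 5}  B4 = {3, 4}  B5 = {1, 3}  B6 = {2, 6}
Tree: B1–B2, B1–B3, B2–B4, B3–B5, B1–B6

Each bag holds 2 vertices, so the decomposition has width 1, which upper-bounds the treewidth. G has an edge, so its treewidth is at least 1. Combining the bounds, tw(G) = 1.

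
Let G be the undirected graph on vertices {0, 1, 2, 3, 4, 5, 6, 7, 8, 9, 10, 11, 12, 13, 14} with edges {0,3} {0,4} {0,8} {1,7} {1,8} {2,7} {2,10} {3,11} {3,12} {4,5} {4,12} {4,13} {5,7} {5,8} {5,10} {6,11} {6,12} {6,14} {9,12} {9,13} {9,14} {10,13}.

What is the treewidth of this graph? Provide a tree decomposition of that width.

Treewidth 3.
One such decomposition:
Bags: B1 = {6, 9, 11, 14}  B2 = {6, 9, 11, 12}  B3 = {3, 9, 11, 12}  B4 = {3, 9, 12, 13}  B5 = {3, 4, 12, 13}  B6 = {0, 3, 4, 13}  B7 = {0, 4, 10, 13}  B8 = {0, 4, 5, 10}  B9 = {0, 5, 8, 10}  B10 = {2, 5, 8, 10}  B11 = {2, 5, 7, 8}  B12 = {1, 2, 7, 8}
Tree: B1–B2, B2–B3, B3–B4, B4–B5, B5–B6, B6–B7, B7–B8, B8–B9, B9–B10, B10–B11, B11–B12

Each bag holds 4 vertices, so the decomposition has width 3, which upper-bounds the treewidth. For the lower bound: the 4 vertex sets {6,11,14}, {9}, {12}, {0,3,4,13} are disjoint, each induces a connected subgraph, and every pair is joined by at least one edge of G. Contracting each set to a single vertex therefore yields K_{4} as a minor, and since treewidth is minor-monotone, tw(G) ≥ tw(K_{4}) = 3. Hence tw(G) = 3 exactly.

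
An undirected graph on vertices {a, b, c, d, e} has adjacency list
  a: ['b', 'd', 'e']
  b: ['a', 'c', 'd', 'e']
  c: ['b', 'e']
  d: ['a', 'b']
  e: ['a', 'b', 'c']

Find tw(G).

A width-2 tree decomposition is:
Bags: B1 = {a, b, e}  B2 = {a, b, d}  B3 = {b, c, e}
Tree: B1–B2, B1–B3
The largest bag has 3 vertices, giving width 2; this decomposition certifies tw(G) ≤ 2. Conversely, {a, b, d} is a clique of size 3, and the vertices of any clique must share a bag in every tree decomposition; so some bag has ≥ 3 vertices and tw(G) ≥ 2. Combining the bounds, tw(G) = 2.

2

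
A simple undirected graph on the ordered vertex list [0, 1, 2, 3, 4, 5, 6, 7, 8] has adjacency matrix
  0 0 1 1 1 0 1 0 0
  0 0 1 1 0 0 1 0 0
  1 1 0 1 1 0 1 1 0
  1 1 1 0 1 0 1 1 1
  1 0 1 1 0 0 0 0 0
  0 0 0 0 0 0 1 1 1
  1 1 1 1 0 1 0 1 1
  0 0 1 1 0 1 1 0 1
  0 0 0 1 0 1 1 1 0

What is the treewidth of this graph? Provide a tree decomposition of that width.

Every bag has size at most 4, so the width is 4 − 1 = 3 and tw(G) ≤ 3. On the other hand G contains the 4-clique {3, 6, 7, 8}. A clique must lie in a single bag of any decomposition, so no decomposition can have width below 3. Hence tw(G) = 3 exactly.

Treewidth 3.
Bags: B1 = {0, 2, 3, 6}  B2 = {0, 2, 3, 4}  B3 = {2, 3, 6, 7}  B4 = {1, 2, 3, 6}  B5 = {3, 6, 7, 8}  B6 = {5, 6, 7, 8}
Tree: B1–B2, B1–B3, B3–B4, B3–B5, B5–B6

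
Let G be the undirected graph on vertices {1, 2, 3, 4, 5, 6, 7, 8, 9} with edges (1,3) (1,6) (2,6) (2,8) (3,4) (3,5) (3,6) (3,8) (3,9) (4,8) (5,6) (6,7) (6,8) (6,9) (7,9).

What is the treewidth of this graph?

A width-2 tree decomposition is:
Bags: B1 = {1, 3, 6}  B2 = {3, 5, 6}  B3 = {3, 6, 8}  B4 = {2, 6, 8}  B5 = {3, 6, 9}  B6 = {3, 4, 8}  B7 = {6, 7, 9}
Tree: B1–B2, B1–B3, B3–B4, B1–B5, B3–B6, B5–B7
Each bag holds 3 vertices, so the decomposition has width 2, which upper-bounds the treewidth. For the lower bound, the 3 vertices {3, 4, 8} are pairwise adjacent, and any tree decomposition puts a clique entirely inside one bag — forcing width ≥ 2. Therefore the treewidth is 2.

2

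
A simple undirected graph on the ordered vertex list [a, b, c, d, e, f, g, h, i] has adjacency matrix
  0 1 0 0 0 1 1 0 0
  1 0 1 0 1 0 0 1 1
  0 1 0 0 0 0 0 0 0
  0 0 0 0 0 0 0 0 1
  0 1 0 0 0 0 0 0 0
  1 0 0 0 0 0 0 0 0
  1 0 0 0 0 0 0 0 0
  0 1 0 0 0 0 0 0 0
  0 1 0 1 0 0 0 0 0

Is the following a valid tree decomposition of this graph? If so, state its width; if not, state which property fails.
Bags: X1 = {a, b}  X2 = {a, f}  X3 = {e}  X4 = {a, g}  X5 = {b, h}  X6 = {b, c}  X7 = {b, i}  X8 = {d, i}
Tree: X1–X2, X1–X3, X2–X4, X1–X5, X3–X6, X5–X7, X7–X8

No — edge (b,e) lies in no bag.

A tree decomposition must satisfy three properties: every vertex lies in some bag; for every edge, both endpoints lie together in some bag; and for every vertex, the bags containing it form a connected subtree. Here edge (b,e) lies in no bag, so the decomposition is invalid.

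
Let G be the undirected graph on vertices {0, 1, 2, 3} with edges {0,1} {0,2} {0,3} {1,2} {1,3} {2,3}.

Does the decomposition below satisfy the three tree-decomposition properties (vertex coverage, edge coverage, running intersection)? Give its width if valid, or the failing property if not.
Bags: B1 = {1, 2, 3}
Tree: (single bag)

No — vertex 0 appears in no bag.

A tree decomposition must satisfy three properties: every vertex lies in some bag; for every edge, both endpoints lie together in some bag; and for every vertex, the bags containing it form a connected subtree. Here vertex 0 appears in no bag, so the decomposition is invalid.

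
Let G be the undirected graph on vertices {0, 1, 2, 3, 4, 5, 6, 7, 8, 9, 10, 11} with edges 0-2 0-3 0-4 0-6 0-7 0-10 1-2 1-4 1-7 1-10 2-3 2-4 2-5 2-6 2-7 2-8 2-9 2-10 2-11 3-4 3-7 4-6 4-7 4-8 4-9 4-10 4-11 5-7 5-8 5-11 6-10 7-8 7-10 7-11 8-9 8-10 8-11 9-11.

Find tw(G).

A width-4 tree decomposition is:
Bags: B1 = {2, 4, 7, 8, 10}  B2 = {1, 2, 4, 7, 10}  B3 = {2, 4, 7, 8, 11}  B4 = {2, 5, 7, 8, 11}  B5 = {0, 2, 4, 7, 10}  B6 = {0, 2, 3, 4, 7}  B7 = {0, 2, 4, 6, 10}  B8 = {2, 4, 8, 9, 11}
Tree: B1–B2, B1–B3, B3–B4, B1–B5, B5–B6, B5–B7, B3–B8
The largest bag has 5 vertices, giving width 4; this decomposition certifies tw(G) ≤ 4. Conversely, {2, 4, 8, 9, 11} is a clique of size 5, and the vertices of any clique must share a bag in every tree decomposition; so some bag has ≥ 5 vertices and tw(G) ≥ 4. Hence tw(G) = 4 exactly.

4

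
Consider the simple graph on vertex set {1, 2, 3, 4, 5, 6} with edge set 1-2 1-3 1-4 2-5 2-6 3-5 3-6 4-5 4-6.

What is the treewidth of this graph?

3

A width-3 tree decomposition is:
Bags: B1 = {1, 2, 3, 4}  B2 = {2, 3, 4, 6}  B3 = {2, 3, 4, 5}
Tree: B1–B2, B2–B3
Each bag holds 4 vertices, so the decomposition has width 3, which upper-bounds the treewidth. For the lower bound: the 4 vertex sets {1,3}, {4,6}, {2}, {5} are disjoint, each induces a connected subgraph, and every pair is joined by at least one edge of G. Contracting each set to a single vertex therefore yields K_{4} as a minor, and since treewidth is minor-monotone, tw(G) ≥ tw(K_{4}) = 3. Hence tw(G) = 3 exactly.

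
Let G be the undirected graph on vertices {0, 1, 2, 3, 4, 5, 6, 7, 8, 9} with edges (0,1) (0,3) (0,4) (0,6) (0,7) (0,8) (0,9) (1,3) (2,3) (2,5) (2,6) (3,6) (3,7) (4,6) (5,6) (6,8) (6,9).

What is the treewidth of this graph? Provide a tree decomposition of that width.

Treewidth 2.
One such decomposition:
Bags: B1 = {0, 6, 9}  B2 = {0, 3, 6}  B3 = {0, 1, 3}  B4 = {0, 3, 7}  B5 = {2, 3, 6}  B6 = {0, 6, 8}  B7 = {2, 5, 6}  B8 = {0, 4, 6}
Tree: B1–B2, B2–B3, B2–B4, B2–B5, B2–B6, B5–B7, B6–B8

Every bag has size at most 3, so the width is 3 − 1 = 2 and tw(G) ≤ 2. On the other hand G contains the 3-clique {0, 1, 3}. A clique must lie in a single bag of any decomposition, so no decomposition can have width below 2. The upper and lower bounds meet at 2, so that is the treewidth.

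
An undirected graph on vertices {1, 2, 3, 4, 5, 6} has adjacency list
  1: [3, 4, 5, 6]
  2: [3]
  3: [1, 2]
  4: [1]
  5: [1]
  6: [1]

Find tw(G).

A width-1 tree decomposition is:
Bags: B1 = {1, 3}  B2 = {2, 3}  B3 = {1, 4}  B4 = {1, 6}  B5 = {1, 5}
Tree: B1–B2, B1–B3, B3–B4, B3–B5
Each bag holds 2 vertices, so the decomposition has width 1, which upper-bounds the treewidth. Any graph with an edge has treewidth ≥ 1, and G has the edge 3–1. The upper and lower bounds meet at 1, so that is the treewidth.

1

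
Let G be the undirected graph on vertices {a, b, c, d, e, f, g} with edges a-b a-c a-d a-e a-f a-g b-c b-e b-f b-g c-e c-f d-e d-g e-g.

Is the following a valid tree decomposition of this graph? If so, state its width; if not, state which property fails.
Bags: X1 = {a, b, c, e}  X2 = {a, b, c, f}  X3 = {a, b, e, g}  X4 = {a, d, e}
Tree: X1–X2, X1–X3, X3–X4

A tree decomposition must satisfy three properties: every vertex lies in some bag; for every edge, both endpoints lie together in some bag; and for every vertex, the bags containing it form a connected subtree. Here edge (g,d) lies in no bag, so the decomposition is invalid.

No — edge (g,d) lies in no bag.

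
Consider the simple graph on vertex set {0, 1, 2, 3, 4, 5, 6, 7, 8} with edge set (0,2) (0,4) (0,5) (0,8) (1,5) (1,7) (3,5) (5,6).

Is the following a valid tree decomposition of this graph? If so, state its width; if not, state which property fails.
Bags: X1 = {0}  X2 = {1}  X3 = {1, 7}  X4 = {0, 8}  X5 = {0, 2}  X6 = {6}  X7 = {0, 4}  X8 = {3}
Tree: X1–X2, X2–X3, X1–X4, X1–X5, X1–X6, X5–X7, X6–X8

A tree decomposition must satisfy three properties: every vertex lies in some bag; for every edge, both endpoints lie together in some bag; and for every vertex, the bags containing it form a connected subtree. Here vertex 5 appears in no bag, so the decomposition is invalid.

No — vertex 5 appears in no bag.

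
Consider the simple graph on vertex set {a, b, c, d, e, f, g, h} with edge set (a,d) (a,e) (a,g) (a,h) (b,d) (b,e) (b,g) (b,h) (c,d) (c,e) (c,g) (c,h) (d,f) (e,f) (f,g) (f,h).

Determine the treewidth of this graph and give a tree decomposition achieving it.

Treewidth 4.
One optimal decomposition is:
Bags: B1 = {b, d, e, g, h}  B2 = {d, e, f, g, h}  B3 = {a, d, e, g, h}  B4 = {c, d, e, g, h}
Tree: B1–B2, B2–B3, B3–B4

Every bag has size at most 5, so the width is 5 − 1 = 4 and tw(G) ≤ 4. For the lower bound: the 5 vertex sets {b,d}, {f,g}, {a,e}, {h}, {c} are disjoint, each induces a connected subgraph, and every pair is joined by at least one edge of G. Contracting each set to a single vertex therefore yields K_{5} as a minor, and since treewidth is minor-monotone, tw(G) ≥ tw(K_{5}) = 4. Therefore the treewidth is 4.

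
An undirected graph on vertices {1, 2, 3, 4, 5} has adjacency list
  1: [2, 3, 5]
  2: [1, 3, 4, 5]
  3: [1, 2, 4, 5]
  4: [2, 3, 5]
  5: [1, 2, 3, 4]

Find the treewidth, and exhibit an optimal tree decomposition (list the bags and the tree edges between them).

The largest bag has 4 vertices, giving width 3; this decomposition certifies tw(G) ≤ 3. Conversely, {1, 2, 3, 5} is a clique of size 4, and the vertices of any clique must share a bag in every tree decomposition; so some bag has ≥ 4 vertices and tw(G) ≥ 3. The upper and lower bounds meet at 3, so that is the treewidth.

Treewidth 3.
One such decomposition:
Bags: B1 = {2, 3, 4, 5}  B2 = {1, 2, 3, 5}
Tree: B1–B2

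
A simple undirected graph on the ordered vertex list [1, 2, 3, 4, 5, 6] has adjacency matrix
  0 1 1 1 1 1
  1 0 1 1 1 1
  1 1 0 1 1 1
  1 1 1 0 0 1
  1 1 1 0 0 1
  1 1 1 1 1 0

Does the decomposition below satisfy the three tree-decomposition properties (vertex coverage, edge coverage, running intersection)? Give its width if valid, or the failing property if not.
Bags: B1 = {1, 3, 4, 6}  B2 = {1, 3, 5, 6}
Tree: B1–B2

No — vertex 2 appears in no bag.

A tree decomposition must satisfy three properties: every vertex lies in some bag; for every edge, both endpoints lie together in some bag; and for every vertex, the bags containing it form a connected subtree. Here vertex 2 appears in no bag, so the decomposition is invalid.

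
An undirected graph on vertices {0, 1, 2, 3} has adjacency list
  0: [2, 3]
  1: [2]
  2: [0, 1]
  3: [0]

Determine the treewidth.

1

A width-1 tree decomposition is:
Bags: B1 = {1, 2}  B2 = {0, 2}  B3 = {0, 3}
Tree: B1–B2, B2–B3
Every bag has size at most 2, so the width is 2 − 1 = 1 and tw(G) ≤ 1. Any graph with an edge has treewidth ≥ 1, and G has the edge 1–2. Combining the bounds, tw(G) = 1.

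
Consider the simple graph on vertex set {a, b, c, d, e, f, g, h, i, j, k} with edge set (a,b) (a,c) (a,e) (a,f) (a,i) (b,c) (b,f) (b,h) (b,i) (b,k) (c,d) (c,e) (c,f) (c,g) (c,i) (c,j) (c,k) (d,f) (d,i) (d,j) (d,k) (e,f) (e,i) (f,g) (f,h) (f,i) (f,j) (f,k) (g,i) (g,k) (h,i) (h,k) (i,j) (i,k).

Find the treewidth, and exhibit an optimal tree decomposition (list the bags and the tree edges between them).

Treewidth 4.
One such decomposition:
Bags: B1 = {a, b, c, f, i}  B2 = {b, c, f, i, k}  B3 = {c, d, f, i, k}  B4 = {c, d, f, i, j}  B5 = {c, f, g, i, k}  B6 = {a, c, e, f, i}  B7 = {b, f, h, i, k}
Tree: B1–B2, B2–B3, B3–B4, B2–B5, B1–B6, B2–B7

Every bag has size at most 5, so the width is 5 − 1 = 4 and tw(G) ≤ 4. For the lower bound, the 5 vertices {b, f, h, i, k} are pairwise adjacent, and any tree decomposition puts a clique entirely inside one bag — forcing width ≥ 4. Hence tw(G) = 4 exactly.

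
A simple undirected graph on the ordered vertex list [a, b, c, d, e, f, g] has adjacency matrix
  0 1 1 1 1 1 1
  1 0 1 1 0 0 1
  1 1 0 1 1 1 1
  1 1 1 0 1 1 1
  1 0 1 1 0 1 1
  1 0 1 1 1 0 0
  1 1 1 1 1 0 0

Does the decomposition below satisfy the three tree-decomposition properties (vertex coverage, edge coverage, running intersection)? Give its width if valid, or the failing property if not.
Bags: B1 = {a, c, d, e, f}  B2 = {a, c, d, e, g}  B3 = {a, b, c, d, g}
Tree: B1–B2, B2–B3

Yes; width 4.

Vertex coverage: the bags together contain {a, b, c, d, e, f, g}, the full vertex set. Edge coverage: each edge of G has both endpoints in at least one bag. Running intersection: for every vertex, the bags containing it form a connected subtree. All three properties hold, so this is a valid tree decomposition of width max|bag| − 1 = 4, and hence tw(G) ≤ 4.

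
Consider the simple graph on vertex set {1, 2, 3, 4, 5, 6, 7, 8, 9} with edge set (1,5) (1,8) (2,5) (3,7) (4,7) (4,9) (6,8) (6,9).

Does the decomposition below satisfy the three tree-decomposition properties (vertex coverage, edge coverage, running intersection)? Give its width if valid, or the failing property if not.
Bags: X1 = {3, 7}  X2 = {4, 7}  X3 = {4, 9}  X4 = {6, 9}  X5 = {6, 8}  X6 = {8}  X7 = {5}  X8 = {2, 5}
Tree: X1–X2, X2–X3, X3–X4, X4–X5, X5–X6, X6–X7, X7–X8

No — vertex 1 appears in no bag.

A tree decomposition must satisfy three properties: every vertex lies in some bag; for every edge, both endpoints lie together in some bag; and for every vertex, the bags containing it form a connected subtree. Here vertex 1 appears in no bag, so the decomposition is invalid.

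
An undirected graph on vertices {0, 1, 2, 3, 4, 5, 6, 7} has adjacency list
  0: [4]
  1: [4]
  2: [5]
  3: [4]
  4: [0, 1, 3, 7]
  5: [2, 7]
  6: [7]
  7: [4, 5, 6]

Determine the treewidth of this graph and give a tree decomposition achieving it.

Treewidth 1.
Bags: B1 = {4, 7}  B2 = {5, 7}  B3 = {1, 4}  B4 = {3, 4}  B5 = {0, 4}  B6 = {2, 5}  B7 = {6, 7}
Tree: B1–B2, B1–B3, B3–B4, B4–B5, B2–B6, B2–B7

Each bag holds 2 vertices, so the decomposition has width 1, which upper-bounds the treewidth. Any graph with an edge has treewidth ≥ 1, and G has the edge 7–4. Therefore the treewidth is 1.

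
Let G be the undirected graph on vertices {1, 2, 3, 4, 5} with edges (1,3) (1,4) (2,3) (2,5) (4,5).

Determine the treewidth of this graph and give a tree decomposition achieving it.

Every bag has size at most 3, so the width is 3 − 1 = 2 and tw(G) ≤ 2. Since 2–3–1–4–5–2 is a cycle in G, G is not acyclic. Forests are exactly the graphs of treewidth ≤ 1, so tw(G) ≥ 2. Hence tw(G) = 2 exactly.

Treewidth 2.
One optimal decomposition is:
Bags: B1 = {1, 2, 3}  B2 = {1, 2, 4}  B3 = {2, 4, 5}
Tree: B1–B2, B2–B3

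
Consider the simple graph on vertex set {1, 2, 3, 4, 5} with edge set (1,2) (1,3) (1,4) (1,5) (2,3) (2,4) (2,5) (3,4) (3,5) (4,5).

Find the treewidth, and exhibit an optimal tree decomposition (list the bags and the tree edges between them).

Treewidth 4.
One such decomposition:
Bags: B1 = {1, 2, 3, 4, 5}
Tree: (single bag)

With just one bag of size 5, the width is 5 − 1 = 4, so tw(G) ≤ 4. Conversely, {1, 2, 3, 4, 5} is a clique of size 5, and the vertices of any clique must share a bag in every tree decomposition; so some bag has ≥ 5 vertices and tw(G) ≥ 4. Combining the bounds, tw(G) = 4.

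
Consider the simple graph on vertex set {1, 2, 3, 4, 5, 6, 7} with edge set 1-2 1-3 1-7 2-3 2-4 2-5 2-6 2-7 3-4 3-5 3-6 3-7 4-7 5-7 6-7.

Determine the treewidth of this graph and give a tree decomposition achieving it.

Each bag holds 4 vertices, so the decomposition has width 3, which upper-bounds the treewidth. For the lower bound, the 4 vertices {1, 2, 3, 7} are pairwise adjacent, and any tree decomposition puts a clique entirely inside one bag — forcing width ≥ 3. The upper and lower bounds meet at 3, so that is the treewidth.

Treewidth 3.
Bags: B1 = {2, 3, 6, 7}  B2 = {2, 3, 5, 7}  B3 = {1, 2, 3, 7}  B4 = {2, 3, 4, 7}
Tree: B1–B2, B2–B3, B1–B4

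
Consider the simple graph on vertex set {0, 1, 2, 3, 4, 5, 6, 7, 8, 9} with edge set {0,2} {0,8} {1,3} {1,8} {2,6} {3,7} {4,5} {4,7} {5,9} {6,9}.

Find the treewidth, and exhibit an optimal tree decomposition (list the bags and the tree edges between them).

The largest bag has 3 vertices, giving width 2; this decomposition certifies tw(G) ≤ 2. Since 4–7–3–1–8–0–2–6–9–5–4 is a cycle in G, G is not acyclic. Forests are exactly the graphs of treewidth ≤ 1, so tw(G) ≥ 2. Combining the bounds, tw(G) = 2.

Treewidth 2.
One optimal decomposition is:
Bags: B1 = {3, 4, 7}  B2 = {1, 3, 4}  B3 = {1, 4, 8}  B4 = {0, 4, 8}  B5 = {0, 2, 4}  B6 = {2, 4, 6}  B7 = {4, 6, 9}  B8 = {4, 5, 9}
Tree: B1–B2, B2–B3, B3–B4, B4–B5, B5–B6, B6–B7, B7–B8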